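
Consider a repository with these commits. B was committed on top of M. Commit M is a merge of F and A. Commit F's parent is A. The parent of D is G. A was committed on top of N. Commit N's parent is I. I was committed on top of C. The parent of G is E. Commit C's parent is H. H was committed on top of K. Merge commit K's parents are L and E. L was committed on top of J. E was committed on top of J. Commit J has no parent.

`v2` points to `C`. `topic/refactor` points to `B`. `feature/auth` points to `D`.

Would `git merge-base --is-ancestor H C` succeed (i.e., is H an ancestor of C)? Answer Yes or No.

Yes

Ancestors of C (commits reachable by following parents): {C, E, H, J, K, L}.
H is in that set, so it is an ancestor of C.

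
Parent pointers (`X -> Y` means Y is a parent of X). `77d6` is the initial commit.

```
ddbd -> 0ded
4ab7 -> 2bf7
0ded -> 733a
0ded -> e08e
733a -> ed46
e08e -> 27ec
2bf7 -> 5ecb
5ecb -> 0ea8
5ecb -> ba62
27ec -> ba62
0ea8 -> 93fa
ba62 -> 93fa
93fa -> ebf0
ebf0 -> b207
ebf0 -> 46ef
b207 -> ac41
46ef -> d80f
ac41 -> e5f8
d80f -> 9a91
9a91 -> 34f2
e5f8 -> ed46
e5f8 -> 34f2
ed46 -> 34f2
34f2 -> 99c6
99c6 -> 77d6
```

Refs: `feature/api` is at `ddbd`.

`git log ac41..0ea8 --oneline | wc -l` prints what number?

Reachable from 0ea8: {0ea8, 34f2, 46ef, 77d6, 93fa, 99c6, 9a91, ac41, b207, d80f, e5f8, ebf0, ed46}.
Reachable from ac41: {34f2, 77d6, 99c6, ac41, e5f8, ed46}.
In 0ea8's history but not ac41's: {0ea8, 46ef, 93fa, 9a91, b207, d80f, ebf0} — 7 commits.

7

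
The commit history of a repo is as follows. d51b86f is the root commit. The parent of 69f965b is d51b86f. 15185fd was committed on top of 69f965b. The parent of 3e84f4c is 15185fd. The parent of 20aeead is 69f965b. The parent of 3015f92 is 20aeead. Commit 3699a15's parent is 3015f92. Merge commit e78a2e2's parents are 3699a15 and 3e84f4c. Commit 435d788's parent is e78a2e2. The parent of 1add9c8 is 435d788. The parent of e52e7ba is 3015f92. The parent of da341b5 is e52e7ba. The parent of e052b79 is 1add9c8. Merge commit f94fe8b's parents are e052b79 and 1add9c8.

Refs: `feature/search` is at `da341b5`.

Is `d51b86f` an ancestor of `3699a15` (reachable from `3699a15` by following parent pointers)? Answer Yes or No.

Yes

Ancestors of 3699a15 (commits reachable by following parents): {20aeead, 3015f92, 3699a15, 69f965b, d51b86f}.
d51b86f is in that set, so it is an ancestor of 3699a15.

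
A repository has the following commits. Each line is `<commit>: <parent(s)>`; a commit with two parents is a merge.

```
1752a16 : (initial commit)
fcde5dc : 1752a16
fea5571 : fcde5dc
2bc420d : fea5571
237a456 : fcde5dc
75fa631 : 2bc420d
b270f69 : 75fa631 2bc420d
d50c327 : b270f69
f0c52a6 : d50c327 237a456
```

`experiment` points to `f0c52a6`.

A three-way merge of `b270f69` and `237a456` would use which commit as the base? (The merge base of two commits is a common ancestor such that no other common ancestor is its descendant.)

fcde5dc

Ancestors of b270f69: {1752a16, 2bc420d, 75fa631, b270f69, fcde5dc, fea5571}.
Ancestors of 237a456: {1752a16, 237a456, fcde5dc}.
Common ancestors: {1752a16, fcde5dc}.
Among these, fcde5dc is not an ancestor of any other common ancestor — it is the merge base.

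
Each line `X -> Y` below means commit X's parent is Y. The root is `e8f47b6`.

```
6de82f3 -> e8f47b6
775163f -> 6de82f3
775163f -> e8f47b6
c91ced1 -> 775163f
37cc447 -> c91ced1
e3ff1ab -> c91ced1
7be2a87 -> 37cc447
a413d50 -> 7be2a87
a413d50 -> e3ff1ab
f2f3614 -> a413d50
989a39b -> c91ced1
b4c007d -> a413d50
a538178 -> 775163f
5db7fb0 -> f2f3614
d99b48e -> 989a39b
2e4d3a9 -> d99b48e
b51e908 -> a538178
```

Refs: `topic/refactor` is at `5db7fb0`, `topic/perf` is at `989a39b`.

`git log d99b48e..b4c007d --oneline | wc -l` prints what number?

Reachable from b4c007d: {37cc447, 6de82f3, 775163f, 7be2a87, a413d50, b4c007d, c91ced1, e3ff1ab, e8f47b6}.
Reachable from d99b48e: {6de82f3, 775163f, 989a39b, c91ced1, d99b48e, e8f47b6}.
In b4c007d's history but not d99b48e's: {37cc447, 7be2a87, a413d50, b4c007d, e3ff1ab} — 5 commits.

5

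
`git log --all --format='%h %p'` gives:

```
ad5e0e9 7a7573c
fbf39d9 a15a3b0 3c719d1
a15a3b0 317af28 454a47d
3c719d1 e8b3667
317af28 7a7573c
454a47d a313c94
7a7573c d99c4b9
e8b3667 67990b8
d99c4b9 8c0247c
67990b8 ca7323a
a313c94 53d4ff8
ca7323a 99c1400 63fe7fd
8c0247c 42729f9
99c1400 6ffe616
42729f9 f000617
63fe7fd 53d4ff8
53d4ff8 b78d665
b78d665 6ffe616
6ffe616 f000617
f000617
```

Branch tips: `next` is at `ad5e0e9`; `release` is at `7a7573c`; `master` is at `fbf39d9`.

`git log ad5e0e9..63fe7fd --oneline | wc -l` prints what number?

4

Reachable from 63fe7fd: {53d4ff8, 63fe7fd, 6ffe616, b78d665, f000617}.
Reachable from ad5e0e9: {42729f9, 7a7573c, 8c0247c, ad5e0e9, d99c4b9, f000617}.
In 63fe7fd's history but not ad5e0e9's: {53d4ff8, 63fe7fd, 6ffe616, b78d665} — 4 commits.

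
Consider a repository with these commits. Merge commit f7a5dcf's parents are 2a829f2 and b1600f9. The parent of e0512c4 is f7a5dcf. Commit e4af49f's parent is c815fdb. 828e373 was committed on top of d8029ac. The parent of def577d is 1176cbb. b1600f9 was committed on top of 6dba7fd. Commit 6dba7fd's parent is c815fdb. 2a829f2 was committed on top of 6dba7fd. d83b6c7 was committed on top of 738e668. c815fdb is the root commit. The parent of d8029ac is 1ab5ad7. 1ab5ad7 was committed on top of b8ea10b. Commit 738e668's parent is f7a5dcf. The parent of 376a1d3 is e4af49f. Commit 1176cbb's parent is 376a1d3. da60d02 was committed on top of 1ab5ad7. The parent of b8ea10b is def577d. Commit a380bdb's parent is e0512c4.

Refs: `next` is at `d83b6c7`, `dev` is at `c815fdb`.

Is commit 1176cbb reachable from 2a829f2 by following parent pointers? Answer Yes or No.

Ancestors of 2a829f2: {2a829f2, 6dba7fd, c815fdb}.
1176cbb is not in that set, so it is not an ancestor of 2a829f2.

No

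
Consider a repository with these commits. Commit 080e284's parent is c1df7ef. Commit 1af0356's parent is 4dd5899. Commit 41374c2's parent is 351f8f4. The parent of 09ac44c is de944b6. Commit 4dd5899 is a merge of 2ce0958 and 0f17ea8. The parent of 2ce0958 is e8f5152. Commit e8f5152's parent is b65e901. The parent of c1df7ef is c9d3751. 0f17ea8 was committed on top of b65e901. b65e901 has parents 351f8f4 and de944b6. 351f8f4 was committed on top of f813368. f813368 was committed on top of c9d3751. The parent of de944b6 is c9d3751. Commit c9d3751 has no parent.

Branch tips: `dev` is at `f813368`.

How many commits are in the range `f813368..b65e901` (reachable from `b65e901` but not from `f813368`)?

3

Reachable from b65e901: {351f8f4, b65e901, c9d3751, de944b6, f813368}.
Reachable from f813368: {c9d3751, f813368}.
In b65e901's history but not f813368's: {351f8f4, b65e901, de944b6} — 3 commits.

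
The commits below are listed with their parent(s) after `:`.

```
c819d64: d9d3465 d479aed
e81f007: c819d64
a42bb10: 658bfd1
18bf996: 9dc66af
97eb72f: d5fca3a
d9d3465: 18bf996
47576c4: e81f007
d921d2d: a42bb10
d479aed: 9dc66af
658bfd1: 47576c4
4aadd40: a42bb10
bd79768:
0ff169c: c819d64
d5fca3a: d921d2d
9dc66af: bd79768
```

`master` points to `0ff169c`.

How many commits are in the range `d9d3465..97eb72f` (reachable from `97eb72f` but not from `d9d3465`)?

Reachable from 97eb72f: {18bf996, 47576c4, 658bfd1, 97eb72f, 9dc66af, a42bb10, bd79768, c819d64, d479aed, d5fca3a, d921d2d, d9d3465, e81f007}.
Reachable from d9d3465: {18bf996, 9dc66af, bd79768, d9d3465}.
In 97eb72f's history but not d9d3465's: {47576c4, 658bfd1, 97eb72f, a42bb10, c819d64, d479aed, d5fca3a, d921d2d, e81f007} — 9 commits.

9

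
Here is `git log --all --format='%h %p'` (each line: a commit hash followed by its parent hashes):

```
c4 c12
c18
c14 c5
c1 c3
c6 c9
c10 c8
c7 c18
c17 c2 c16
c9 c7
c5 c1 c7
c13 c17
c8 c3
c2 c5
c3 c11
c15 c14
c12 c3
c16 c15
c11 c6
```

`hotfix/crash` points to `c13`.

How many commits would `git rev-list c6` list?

4

Walking parent pointers from c6: reachable set = {c18, c6, c7, c9}.
That is 4 commits.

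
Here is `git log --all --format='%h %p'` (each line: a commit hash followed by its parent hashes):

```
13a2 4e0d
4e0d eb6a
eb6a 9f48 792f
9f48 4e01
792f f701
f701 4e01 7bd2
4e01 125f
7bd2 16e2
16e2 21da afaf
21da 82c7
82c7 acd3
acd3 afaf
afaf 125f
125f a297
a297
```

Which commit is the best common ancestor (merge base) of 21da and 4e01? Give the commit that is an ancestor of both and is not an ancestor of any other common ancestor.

Ancestors of 21da: {125f, 21da, 82c7, a297, acd3, afaf}.
Ancestors of 4e01: {125f, 4e01, a297}.
Common ancestors: {125f, a297}.
Among these, 125f is not an ancestor of any other common ancestor — it is the merge base.

125f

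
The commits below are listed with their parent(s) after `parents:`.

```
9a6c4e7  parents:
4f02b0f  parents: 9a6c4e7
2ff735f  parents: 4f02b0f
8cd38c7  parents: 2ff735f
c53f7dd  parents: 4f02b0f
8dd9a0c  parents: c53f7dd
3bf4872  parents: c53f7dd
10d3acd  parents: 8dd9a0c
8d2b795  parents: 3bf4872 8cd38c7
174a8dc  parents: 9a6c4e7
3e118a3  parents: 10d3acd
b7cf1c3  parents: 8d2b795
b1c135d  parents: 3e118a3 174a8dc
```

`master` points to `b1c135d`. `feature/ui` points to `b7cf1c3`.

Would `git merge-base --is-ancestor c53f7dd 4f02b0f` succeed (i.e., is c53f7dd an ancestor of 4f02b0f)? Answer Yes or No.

No

Ancestors of 4f02b0f: {4f02b0f, 9a6c4e7}.
c53f7dd is not in that set, so it is not an ancestor of 4f02b0f.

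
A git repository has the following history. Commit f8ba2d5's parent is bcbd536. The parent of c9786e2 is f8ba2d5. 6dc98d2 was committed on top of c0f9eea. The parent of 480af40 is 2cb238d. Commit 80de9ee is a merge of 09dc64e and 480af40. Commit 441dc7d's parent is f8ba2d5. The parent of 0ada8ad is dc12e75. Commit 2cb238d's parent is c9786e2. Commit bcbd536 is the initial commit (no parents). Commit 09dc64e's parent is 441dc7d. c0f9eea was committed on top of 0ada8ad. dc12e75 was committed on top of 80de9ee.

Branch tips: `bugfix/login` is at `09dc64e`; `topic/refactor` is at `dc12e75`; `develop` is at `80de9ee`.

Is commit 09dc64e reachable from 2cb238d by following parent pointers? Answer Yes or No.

No

Ancestors of 2cb238d: {2cb238d, bcbd536, c9786e2, f8ba2d5}.
09dc64e is not in that set, so it is not an ancestor of 2cb238d.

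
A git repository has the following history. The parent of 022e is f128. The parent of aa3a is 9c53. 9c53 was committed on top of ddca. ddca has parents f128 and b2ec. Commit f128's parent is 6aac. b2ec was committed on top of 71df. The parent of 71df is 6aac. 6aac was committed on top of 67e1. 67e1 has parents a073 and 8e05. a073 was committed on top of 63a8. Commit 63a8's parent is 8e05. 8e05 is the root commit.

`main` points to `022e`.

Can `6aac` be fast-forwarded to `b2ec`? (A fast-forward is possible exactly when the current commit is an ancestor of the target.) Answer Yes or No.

A fast-forward from 6aac to b2ec is possible iff 6aac is an ancestor of b2ec.
Ancestors of b2ec: {63a8, 67e1, 6aac, 71df, 8e05, a073, b2ec}.
6aac is among them, so fast-forward is possible.

Yes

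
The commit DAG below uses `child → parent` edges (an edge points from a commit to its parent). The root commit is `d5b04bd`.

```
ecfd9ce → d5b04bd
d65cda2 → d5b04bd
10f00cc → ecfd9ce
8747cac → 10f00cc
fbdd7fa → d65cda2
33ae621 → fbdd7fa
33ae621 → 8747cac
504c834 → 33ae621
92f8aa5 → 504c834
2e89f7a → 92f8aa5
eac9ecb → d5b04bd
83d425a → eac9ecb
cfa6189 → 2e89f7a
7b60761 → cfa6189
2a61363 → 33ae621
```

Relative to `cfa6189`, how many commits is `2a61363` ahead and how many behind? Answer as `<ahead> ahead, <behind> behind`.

Reachable from 2a61363: {10f00cc, 2a61363, 33ae621, 8747cac, d5b04bd, d65cda2, ecfd9ce, fbdd7fa}.
Reachable from cfa6189: {10f00cc, 2e89f7a, 33ae621, 504c834, 8747cac, 92f8aa5, cfa6189, d5b04bd, d65cda2, ecfd9ce, fbdd7fa}.
Only in 2a61363's history (ahead): {2a61363} — 1.
Only in cfa6189's history (behind): {2e89f7a, 504c834, 92f8aa5, cfa6189} — 4.

1 ahead, 4 behind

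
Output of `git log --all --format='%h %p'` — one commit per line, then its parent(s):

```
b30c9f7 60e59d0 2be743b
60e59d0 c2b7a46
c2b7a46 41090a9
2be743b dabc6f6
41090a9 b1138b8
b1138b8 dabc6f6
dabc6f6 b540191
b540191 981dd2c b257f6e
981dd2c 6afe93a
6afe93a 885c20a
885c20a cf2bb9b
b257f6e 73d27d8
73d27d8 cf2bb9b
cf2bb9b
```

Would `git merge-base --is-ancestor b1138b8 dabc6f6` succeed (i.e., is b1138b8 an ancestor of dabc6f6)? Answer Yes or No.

No

Ancestors of dabc6f6: {6afe93a, 73d27d8, 885c20a, 981dd2c, b257f6e, b540191, cf2bb9b, dabc6f6}.
b1138b8 is not in that set, so it is not an ancestor of dabc6f6.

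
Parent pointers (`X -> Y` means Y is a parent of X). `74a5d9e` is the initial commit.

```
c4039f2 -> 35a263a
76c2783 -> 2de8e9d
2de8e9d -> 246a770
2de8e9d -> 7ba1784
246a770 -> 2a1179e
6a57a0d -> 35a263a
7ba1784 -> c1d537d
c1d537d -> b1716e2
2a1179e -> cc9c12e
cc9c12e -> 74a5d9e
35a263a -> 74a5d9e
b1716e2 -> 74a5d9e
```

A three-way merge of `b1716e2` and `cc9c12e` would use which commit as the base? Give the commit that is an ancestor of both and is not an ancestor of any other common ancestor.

74a5d9e

Ancestors of b1716e2: {74a5d9e, b1716e2}.
Ancestors of cc9c12e: {74a5d9e, cc9c12e}.
Common ancestors: {74a5d9e}.
The only common ancestor is 74a5d9e, so it is the merge base.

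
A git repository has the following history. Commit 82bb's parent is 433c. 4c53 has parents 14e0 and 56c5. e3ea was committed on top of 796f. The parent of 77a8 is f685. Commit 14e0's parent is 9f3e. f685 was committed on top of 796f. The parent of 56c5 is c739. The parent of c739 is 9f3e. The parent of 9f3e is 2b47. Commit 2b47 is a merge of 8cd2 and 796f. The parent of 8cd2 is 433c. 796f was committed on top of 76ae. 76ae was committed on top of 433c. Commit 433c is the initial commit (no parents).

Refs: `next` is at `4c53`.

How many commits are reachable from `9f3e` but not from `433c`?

Reachable from 9f3e: {2b47, 433c, 76ae, 796f, 8cd2, 9f3e}.
Reachable from 433c: {433c}.
In 9f3e's history but not 433c's: {2b47, 76ae, 796f, 8cd2, 9f3e} — 5 commits.

5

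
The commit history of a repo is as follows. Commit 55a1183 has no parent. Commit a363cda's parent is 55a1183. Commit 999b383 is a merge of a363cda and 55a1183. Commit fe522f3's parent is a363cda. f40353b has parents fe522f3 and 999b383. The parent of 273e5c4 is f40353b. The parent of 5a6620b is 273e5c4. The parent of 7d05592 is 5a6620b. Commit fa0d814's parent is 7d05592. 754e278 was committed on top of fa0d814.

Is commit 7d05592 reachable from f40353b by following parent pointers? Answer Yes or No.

No

Ancestors of f40353b: {55a1183, 999b383, a363cda, f40353b, fe522f3}.
7d05592 is not in that set, so it is not an ancestor of f40353b.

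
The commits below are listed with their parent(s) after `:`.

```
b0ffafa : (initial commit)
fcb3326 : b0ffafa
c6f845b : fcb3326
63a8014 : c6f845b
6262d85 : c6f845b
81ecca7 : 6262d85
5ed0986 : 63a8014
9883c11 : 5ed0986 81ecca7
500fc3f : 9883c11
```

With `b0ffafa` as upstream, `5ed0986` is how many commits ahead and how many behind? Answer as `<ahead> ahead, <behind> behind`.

4 ahead, 0 behind

Reachable from 5ed0986: {5ed0986, 63a8014, b0ffafa, c6f845b, fcb3326}.
Reachable from b0ffafa: {b0ffafa}.
Only in 5ed0986's history (ahead): {5ed0986, 63a8014, c6f845b, fcb3326} — 4.
Only in b0ffafa's history (behind): {} — 0.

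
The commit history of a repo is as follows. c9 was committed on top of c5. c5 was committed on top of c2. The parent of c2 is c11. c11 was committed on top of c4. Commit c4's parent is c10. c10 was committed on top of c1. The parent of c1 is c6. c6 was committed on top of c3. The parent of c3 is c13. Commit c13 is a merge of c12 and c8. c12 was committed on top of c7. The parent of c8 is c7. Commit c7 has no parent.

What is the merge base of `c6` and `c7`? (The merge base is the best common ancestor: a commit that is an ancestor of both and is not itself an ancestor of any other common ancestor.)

Ancestors of c6: {c12, c13, c3, c6, c7, c8}.
Ancestors of c7: {c7}.
Common ancestors: {c7}.
The only common ancestor is c7, so it is the merge base.

c7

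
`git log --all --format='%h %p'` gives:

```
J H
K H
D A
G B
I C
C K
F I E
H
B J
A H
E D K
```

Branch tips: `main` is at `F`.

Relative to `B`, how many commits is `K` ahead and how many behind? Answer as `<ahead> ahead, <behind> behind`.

Reachable from K: {H, K}.
Reachable from B: {B, H, J}.
Only in K's history (ahead): {K} — 1.
Only in B's history (behind): {B, J} — 2.

1 ahead, 2 behind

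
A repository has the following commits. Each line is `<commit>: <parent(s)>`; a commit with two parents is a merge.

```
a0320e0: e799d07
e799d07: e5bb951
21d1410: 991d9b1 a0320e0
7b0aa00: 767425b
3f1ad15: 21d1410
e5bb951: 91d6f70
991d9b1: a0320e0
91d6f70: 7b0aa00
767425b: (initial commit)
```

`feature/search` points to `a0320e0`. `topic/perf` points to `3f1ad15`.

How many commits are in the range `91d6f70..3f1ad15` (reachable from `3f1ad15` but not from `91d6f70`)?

6

Reachable from 3f1ad15: {21d1410, 3f1ad15, 767425b, 7b0aa00, 91d6f70, 991d9b1, a0320e0, e5bb951, e799d07}.
Reachable from 91d6f70: {767425b, 7b0aa00, 91d6f70}.
In 3f1ad15's history but not 91d6f70's: {21d1410, 3f1ad15, 991d9b1, a0320e0, e5bb951, e799d07} — 6 commits.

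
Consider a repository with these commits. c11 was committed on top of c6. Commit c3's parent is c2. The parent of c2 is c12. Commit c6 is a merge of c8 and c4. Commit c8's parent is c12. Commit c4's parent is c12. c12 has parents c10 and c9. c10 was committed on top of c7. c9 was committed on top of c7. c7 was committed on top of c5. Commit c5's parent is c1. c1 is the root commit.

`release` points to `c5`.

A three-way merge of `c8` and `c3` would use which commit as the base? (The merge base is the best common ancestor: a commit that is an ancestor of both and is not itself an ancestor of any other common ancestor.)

Ancestors of c8: {c1, c10, c12, c5, c7, c8, c9}.
Ancestors of c3: {c1, c10, c12, c2, c3, c5, c7, c9}.
Common ancestors: {c1, c10, c12, c5, c7, c9}.
Among these, c12 is not an ancestor of any other common ancestor — it is the merge base.

c12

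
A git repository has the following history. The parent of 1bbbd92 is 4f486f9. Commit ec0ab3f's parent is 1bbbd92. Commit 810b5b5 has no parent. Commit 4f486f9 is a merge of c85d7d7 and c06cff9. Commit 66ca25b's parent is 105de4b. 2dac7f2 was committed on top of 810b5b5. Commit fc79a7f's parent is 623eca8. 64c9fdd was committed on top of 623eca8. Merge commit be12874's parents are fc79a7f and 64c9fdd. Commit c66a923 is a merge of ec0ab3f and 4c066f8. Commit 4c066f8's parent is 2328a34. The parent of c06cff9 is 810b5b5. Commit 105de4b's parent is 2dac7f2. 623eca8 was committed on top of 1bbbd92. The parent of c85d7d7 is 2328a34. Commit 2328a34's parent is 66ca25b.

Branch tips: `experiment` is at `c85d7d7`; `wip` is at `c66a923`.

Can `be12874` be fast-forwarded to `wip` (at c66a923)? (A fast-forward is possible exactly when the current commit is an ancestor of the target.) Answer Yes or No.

A fast-forward from be12874 to c66a923 is possible iff be12874 is an ancestor of c66a923.
Ancestors of c66a923: {105de4b, 1bbbd92, 2328a34, 2dac7f2, 4c066f8, 4f486f9, 66ca25b, 810b5b5, c06cff9, c66a923, c85d7d7, ec0ab3f}.
be12874 is not among them, so fast-forward is not possible.

No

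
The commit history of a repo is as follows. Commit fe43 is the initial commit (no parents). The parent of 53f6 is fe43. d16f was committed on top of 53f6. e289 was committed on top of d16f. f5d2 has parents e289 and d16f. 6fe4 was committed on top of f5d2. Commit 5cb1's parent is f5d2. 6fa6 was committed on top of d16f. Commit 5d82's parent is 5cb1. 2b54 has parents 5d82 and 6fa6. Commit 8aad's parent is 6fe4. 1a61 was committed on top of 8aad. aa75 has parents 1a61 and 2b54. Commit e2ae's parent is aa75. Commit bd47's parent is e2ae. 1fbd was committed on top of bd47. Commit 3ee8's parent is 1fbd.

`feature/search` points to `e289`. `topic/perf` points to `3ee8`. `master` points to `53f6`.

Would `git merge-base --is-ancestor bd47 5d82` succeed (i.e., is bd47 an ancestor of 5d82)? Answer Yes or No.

No

Ancestors of 5d82: {53f6, 5cb1, 5d82, d16f, e289, f5d2, fe43}.
bd47 is not in that set, so it is not an ancestor of 5d82.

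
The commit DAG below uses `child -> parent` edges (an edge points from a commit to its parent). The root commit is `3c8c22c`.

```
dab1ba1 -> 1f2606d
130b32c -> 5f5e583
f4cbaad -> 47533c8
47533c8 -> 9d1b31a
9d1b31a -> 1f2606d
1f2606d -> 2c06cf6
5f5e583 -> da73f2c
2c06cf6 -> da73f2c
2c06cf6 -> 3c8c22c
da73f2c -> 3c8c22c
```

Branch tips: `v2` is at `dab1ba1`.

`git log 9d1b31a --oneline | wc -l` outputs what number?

5

Walking parent pointers from 9d1b31a: reachable set = {1f2606d, 2c06cf6, 3c8c22c, 9d1b31a, da73f2c}.
That is 5 commits.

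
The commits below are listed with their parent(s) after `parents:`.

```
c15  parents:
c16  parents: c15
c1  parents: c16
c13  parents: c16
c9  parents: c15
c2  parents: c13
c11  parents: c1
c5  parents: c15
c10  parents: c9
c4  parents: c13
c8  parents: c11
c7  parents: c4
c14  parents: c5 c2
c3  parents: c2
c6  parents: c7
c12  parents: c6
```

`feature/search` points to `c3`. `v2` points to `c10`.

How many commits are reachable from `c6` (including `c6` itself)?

6

Walking parent pointers from c6: reachable set = {c13, c15, c16, c4, c6, c7}.
That is 6 commits.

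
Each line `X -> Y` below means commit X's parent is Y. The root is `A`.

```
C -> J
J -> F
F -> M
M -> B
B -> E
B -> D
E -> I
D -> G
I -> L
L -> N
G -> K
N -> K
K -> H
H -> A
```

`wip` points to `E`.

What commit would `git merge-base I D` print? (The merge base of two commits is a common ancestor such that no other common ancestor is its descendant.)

Ancestors of I: {A, H, I, K, L, N}.
Ancestors of D: {A, D, G, H, K}.
Common ancestors: {A, H, K}.
Among these, K is not an ancestor of any other common ancestor — it is the merge base.

K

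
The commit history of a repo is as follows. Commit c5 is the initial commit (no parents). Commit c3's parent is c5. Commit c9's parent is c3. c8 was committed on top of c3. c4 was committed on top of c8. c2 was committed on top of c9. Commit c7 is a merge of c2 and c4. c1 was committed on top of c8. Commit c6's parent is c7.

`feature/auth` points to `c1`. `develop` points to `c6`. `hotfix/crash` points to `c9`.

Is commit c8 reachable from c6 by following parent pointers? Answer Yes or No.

Ancestors of c6 (commits reachable by following parents): {c2, c3, c4, c5, c6, c7, c8, c9}.
c8 is in that set, so it is an ancestor of c6.

Yes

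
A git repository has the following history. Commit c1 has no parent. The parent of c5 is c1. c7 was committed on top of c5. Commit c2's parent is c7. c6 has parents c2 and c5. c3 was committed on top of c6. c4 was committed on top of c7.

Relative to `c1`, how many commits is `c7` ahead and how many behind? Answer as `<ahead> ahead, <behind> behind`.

Reachable from c7: {c1, c5, c7}.
Reachable from c1: {c1}.
Only in c7's history (ahead): {c5, c7} — 2.
Only in c1's history (behind): {} — 0.

2 ahead, 0 behind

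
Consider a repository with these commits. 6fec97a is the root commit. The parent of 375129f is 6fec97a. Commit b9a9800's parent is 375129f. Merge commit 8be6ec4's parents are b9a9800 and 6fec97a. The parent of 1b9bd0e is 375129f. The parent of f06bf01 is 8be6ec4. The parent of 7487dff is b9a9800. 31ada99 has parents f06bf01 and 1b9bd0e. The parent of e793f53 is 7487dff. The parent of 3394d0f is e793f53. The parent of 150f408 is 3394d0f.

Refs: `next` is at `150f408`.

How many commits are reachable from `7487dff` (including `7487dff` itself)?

4

Walking parent pointers from 7487dff: reachable set = {375129f, 6fec97a, 7487dff, b9a9800}.
That is 4 commits.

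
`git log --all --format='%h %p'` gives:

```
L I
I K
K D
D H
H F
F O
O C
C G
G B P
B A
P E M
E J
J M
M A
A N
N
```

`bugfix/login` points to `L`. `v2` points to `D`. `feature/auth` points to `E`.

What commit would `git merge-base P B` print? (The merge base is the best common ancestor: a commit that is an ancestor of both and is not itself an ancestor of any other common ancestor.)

Ancestors of P: {A, E, J, M, N, P}.
Ancestors of B: {A, B, N}.
Common ancestors: {A, N}.
Among these, A is not an ancestor of any other common ancestor — it is the merge base.

A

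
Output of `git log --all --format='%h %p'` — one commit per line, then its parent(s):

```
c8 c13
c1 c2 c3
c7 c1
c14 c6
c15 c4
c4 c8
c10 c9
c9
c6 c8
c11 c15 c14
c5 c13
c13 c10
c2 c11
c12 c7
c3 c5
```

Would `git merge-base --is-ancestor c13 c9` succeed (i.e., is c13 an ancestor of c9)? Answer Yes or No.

Ancestors of c9: {c9}.
c13 is not in that set, so it is not an ancestor of c9.

No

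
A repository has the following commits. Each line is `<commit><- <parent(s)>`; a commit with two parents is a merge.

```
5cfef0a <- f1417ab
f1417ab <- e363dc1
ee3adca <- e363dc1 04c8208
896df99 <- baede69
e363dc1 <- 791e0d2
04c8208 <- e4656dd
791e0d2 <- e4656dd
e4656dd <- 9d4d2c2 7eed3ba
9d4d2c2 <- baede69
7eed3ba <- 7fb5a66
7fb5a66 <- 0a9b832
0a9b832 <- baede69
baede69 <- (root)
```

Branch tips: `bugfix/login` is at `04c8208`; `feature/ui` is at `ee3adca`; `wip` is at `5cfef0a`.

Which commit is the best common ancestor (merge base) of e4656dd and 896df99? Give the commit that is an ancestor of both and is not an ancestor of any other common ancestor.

Ancestors of e4656dd: {0a9b832, 7eed3ba, 7fb5a66, 9d4d2c2, baede69, e4656dd}.
Ancestors of 896df99: {896df99, baede69}.
Common ancestors: {baede69}.
The only common ancestor is baede69, so it is the merge base.

baede69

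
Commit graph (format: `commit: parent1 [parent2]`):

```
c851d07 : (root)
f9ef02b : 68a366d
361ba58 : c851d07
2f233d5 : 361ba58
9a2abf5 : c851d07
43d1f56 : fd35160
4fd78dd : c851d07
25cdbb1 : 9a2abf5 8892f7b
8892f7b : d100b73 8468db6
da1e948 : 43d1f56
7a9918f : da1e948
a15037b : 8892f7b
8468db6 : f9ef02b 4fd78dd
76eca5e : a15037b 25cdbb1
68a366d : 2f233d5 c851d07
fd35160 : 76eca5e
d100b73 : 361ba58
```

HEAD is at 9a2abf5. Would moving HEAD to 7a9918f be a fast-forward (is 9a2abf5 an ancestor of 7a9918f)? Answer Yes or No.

A fast-forward from 9a2abf5 to 7a9918f is possible iff 9a2abf5 is an ancestor of 7a9918f.
Ancestors of 7a9918f: {25cdbb1, 2f233d5, 361ba58, 43d1f56, 4fd78dd, 68a366d, 76eca5e, 7a9918f, 8468db6, 8892f7b, 9a2abf5, a15037b, c851d07, d100b73, da1e948, f9ef02b, fd35160}.
9a2abf5 is among them, so fast-forward is possible.

Yes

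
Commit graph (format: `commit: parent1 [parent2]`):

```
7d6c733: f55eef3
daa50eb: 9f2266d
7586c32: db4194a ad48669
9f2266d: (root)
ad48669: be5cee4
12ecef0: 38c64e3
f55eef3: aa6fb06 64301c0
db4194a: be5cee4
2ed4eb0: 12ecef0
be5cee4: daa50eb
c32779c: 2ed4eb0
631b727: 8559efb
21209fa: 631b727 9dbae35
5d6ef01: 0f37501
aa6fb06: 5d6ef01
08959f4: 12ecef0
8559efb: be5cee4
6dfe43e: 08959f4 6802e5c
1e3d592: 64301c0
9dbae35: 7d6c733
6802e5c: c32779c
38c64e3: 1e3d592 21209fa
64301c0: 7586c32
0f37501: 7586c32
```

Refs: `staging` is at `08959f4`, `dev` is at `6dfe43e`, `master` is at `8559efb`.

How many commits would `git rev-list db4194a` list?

4

Walking parent pointers from db4194a: reachable set = {9f2266d, be5cee4, daa50eb, db4194a}.
That is 4 commits.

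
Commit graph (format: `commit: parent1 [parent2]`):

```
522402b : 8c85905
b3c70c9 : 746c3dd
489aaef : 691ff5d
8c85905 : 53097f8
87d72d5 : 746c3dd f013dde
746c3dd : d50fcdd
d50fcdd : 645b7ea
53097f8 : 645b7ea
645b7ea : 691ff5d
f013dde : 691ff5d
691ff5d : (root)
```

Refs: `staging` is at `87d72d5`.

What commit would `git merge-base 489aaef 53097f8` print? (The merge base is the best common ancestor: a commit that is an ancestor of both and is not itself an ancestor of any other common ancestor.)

691ff5d

Ancestors of 489aaef: {489aaef, 691ff5d}.
Ancestors of 53097f8: {53097f8, 645b7ea, 691ff5d}.
Common ancestors: {691ff5d}.
The only common ancestor is 691ff5d, so it is the merge base.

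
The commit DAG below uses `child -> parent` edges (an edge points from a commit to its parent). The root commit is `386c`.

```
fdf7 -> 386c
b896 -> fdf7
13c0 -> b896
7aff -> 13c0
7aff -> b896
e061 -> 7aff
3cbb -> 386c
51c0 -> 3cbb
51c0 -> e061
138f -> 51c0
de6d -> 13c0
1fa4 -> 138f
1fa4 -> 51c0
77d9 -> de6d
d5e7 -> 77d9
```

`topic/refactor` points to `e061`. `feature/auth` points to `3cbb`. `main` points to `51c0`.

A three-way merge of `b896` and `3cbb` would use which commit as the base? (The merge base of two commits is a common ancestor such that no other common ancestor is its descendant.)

386c

Ancestors of b896: {386c, b896, fdf7}.
Ancestors of 3cbb: {386c, 3cbb}.
Common ancestors: {386c}.
The only common ancestor is 386c, so it is the merge base.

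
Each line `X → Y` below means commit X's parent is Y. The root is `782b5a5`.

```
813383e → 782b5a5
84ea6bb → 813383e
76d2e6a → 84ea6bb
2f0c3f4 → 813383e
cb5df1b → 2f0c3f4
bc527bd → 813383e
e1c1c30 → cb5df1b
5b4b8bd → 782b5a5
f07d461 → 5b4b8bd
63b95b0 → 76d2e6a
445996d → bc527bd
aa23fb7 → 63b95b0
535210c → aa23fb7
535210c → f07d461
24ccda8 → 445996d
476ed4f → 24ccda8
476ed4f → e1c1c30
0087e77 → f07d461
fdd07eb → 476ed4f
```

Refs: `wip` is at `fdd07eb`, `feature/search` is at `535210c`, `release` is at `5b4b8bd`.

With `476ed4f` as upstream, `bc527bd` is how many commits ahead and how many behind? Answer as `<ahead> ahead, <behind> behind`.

Reachable from bc527bd: {782b5a5, 813383e, bc527bd}.
Reachable from 476ed4f: {24ccda8, 2f0c3f4, 445996d, 476ed4f, 782b5a5, 813383e, bc527bd, cb5df1b, e1c1c30}.
Only in bc527bd's history (ahead): {} — 0.
Only in 476ed4f's history (behind): {24ccda8, 2f0c3f4, 445996d, 476ed4f, cb5df1b, e1c1c30} — 6.

0 ahead, 6 behind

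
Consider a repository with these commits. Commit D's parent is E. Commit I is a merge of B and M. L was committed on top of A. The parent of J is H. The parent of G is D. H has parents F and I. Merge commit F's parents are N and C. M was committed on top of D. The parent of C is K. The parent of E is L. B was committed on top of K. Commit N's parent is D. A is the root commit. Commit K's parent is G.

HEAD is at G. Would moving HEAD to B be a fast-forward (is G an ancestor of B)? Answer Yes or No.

A fast-forward from G to B is possible iff G is an ancestor of B.
Ancestors of B: {A, B, D, E, G, K, L}.
G is among them, so fast-forward is possible.

Yes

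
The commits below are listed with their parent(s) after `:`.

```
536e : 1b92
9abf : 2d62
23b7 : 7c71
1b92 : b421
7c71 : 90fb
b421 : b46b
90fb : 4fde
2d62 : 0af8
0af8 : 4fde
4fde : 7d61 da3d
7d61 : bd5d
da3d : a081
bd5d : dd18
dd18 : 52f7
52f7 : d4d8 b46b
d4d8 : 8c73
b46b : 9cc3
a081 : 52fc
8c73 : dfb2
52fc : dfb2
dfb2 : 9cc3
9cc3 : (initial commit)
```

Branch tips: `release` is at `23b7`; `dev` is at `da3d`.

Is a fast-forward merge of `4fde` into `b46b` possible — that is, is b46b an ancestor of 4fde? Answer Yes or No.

Yes

A fast-forward from b46b to 4fde is possible iff b46b is an ancestor of 4fde.
Ancestors of 4fde: {4fde, 52f7, 52fc, 7d61, 8c73, 9cc3, a081, b46b, bd5d, d4d8, da3d, dd18, dfb2}.
b46b is among them, so fast-forward is possible.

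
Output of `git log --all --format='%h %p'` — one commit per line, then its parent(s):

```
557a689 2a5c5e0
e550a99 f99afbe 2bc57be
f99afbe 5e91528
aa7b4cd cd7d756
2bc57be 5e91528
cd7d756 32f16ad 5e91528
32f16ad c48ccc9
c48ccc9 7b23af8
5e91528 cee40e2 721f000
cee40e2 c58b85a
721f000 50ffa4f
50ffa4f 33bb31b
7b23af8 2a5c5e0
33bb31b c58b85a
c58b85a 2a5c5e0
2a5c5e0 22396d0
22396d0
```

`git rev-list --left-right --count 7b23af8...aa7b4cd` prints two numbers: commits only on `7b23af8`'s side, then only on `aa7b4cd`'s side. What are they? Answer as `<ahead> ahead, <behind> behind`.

Reachable from 7b23af8: {22396d0, 2a5c5e0, 7b23af8}.
Reachable from aa7b4cd: {22396d0, 2a5c5e0, 32f16ad, 33bb31b, 50ffa4f, 5e91528, 721f000, 7b23af8, aa7b4cd, c48ccc9, c58b85a, cd7d756, cee40e2}.
Only in 7b23af8's history (ahead): {} — 0.
Only in aa7b4cd's history (behind): {32f16ad, 33bb31b, 50ffa4f, 5e91528, 721f000, aa7b4cd, c48ccc9, c58b85a, cd7d756, cee40e2} — 10.

0 ahead, 10 behind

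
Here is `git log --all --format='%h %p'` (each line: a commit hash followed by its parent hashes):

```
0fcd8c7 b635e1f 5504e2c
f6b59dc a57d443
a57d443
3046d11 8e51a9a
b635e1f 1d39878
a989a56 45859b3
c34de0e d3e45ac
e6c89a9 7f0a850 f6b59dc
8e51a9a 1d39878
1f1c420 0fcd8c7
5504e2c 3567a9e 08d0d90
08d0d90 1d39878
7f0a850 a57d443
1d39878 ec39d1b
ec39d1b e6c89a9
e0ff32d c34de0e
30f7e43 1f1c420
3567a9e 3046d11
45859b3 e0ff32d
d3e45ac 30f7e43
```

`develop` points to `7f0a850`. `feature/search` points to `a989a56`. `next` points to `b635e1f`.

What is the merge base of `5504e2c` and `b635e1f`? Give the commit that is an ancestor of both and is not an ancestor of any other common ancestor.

1d39878

Ancestors of 5504e2c: {08d0d90, 1d39878, 3046d11, 3567a9e, 5504e2c, 7f0a850, 8e51a9a, a57d443, e6c89a9, ec39d1b, f6b59dc}.
Ancestors of b635e1f: {1d39878, 7f0a850, a57d443, b635e1f, e6c89a9, ec39d1b, f6b59dc}.
Common ancestors: {1d39878, 7f0a850, a57d443, e6c89a9, ec39d1b, f6b59dc}.
Among these, 1d39878 is not an ancestor of any other common ancestor — it is the merge base.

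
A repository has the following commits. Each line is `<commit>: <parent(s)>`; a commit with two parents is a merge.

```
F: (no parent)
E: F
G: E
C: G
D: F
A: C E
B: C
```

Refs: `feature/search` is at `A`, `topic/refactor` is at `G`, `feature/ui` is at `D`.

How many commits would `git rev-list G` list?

Walking parent pointers from G: reachable set = {E, F, G}.
That is 3 commits.

3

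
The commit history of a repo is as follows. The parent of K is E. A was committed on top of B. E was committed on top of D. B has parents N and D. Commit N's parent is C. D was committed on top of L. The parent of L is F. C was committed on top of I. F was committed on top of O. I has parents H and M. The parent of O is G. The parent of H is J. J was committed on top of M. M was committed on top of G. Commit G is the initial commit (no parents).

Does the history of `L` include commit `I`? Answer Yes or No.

No

Ancestors of L: {F, G, L, O}.
I is not in that set, so it is not an ancestor of L.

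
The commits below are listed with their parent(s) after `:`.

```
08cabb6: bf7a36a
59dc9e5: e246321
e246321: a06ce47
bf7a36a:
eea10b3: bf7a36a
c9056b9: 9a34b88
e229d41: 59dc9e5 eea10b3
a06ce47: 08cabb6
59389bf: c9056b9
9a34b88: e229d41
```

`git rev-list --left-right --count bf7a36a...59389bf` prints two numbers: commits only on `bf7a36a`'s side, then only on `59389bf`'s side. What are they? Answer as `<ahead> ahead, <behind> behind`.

0 ahead, 9 behind

Reachable from bf7a36a: {bf7a36a}.
Reachable from 59389bf: {08cabb6, 59389bf, 59dc9e5, 9a34b88, a06ce47, bf7a36a, c9056b9, e229d41, e246321, eea10b3}.
Only in bf7a36a's history (ahead): {} — 0.
Only in 59389bf's history (behind): {08cabb6, 59389bf, 59dc9e5, 9a34b88, a06ce47, c9056b9, e229d41, e246321, eea10b3} — 9.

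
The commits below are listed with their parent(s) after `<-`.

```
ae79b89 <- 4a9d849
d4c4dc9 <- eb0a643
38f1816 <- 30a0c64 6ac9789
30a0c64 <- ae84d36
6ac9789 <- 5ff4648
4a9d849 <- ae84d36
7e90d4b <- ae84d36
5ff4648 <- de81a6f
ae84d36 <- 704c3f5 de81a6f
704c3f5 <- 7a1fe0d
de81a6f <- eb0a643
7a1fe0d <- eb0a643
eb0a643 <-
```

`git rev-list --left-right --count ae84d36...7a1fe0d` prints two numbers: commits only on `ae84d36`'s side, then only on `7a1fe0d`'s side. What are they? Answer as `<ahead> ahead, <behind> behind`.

Reachable from ae84d36: {704c3f5, 7a1fe0d, ae84d36, de81a6f, eb0a643}.
Reachable from 7a1fe0d: {7a1fe0d, eb0a643}.
Only in ae84d36's history (ahead): {704c3f5, ae84d36, de81a6f} — 3.
Only in 7a1fe0d's history (behind): {} — 0.

3 ahead, 0 behind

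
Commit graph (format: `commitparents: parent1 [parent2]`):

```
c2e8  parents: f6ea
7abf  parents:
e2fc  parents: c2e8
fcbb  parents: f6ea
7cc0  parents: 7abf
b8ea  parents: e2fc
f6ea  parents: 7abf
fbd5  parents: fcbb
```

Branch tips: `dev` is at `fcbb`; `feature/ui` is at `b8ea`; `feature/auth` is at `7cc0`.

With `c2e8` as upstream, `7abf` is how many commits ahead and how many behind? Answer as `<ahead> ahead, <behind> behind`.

0 ahead, 2 behind

Reachable from 7abf: {7abf}.
Reachable from c2e8: {7abf, c2e8, f6ea}.
Only in 7abf's history (ahead): {} — 0.
Only in c2e8's history (behind): {c2e8, f6ea} — 2.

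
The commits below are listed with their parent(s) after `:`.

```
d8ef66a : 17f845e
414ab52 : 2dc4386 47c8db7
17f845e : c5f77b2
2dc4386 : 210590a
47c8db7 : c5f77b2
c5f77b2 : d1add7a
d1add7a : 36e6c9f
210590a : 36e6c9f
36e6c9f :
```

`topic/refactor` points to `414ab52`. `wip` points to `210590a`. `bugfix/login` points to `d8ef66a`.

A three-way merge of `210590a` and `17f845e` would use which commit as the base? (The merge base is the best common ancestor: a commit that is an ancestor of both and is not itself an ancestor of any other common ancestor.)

36e6c9f

Ancestors of 210590a: {210590a, 36e6c9f}.
Ancestors of 17f845e: {17f845e, 36e6c9f, c5f77b2, d1add7a}.
Common ancestors: {36e6c9f}.
The only common ancestor is 36e6c9f, so it is the merge base.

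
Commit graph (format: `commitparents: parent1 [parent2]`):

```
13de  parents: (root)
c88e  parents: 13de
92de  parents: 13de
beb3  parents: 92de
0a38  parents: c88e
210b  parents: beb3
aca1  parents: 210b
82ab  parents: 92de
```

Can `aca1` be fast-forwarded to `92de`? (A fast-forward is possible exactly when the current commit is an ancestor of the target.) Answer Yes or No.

A fast-forward from aca1 to 92de is possible iff aca1 is an ancestor of 92de.
Ancestors of 92de: {13de, 92de}.
aca1 is not among them, so fast-forward is not possible.

No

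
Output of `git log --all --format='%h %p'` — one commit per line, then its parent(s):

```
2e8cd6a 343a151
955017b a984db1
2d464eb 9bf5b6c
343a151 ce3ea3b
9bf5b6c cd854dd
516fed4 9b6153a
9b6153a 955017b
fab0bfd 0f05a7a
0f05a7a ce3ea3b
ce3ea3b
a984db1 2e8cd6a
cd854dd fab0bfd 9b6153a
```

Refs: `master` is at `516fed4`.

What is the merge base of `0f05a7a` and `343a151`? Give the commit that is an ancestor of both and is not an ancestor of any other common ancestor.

ce3ea3b

Ancestors of 0f05a7a: {0f05a7a, ce3ea3b}.
Ancestors of 343a151: {343a151, ce3ea3b}.
Common ancestors: {ce3ea3b}.
The only common ancestor is ce3ea3b, so it is the merge base.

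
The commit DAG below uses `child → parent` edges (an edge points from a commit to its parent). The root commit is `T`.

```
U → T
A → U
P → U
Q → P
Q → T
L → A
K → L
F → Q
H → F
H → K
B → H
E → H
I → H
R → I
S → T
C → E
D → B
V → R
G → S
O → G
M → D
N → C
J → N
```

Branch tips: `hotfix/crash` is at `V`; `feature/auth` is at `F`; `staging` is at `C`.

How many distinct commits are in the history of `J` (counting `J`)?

13

Walking parent pointers from J: reachable set = {A, C, E, F, H, J, K, L, N, P, Q, T, U}.
That is 13 commits.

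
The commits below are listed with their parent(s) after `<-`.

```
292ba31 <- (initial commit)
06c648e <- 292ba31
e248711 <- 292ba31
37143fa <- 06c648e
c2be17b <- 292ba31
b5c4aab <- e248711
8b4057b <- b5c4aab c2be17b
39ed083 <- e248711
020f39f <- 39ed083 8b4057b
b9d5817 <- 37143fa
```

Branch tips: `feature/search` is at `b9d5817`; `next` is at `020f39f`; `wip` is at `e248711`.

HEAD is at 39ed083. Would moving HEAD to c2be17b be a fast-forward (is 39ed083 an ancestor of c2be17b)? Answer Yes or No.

No

A fast-forward from 39ed083 to c2be17b is possible iff 39ed083 is an ancestor of c2be17b.
Ancestors of c2be17b: {292ba31, c2be17b}.
39ed083 is not among them, so fast-forward is not possible.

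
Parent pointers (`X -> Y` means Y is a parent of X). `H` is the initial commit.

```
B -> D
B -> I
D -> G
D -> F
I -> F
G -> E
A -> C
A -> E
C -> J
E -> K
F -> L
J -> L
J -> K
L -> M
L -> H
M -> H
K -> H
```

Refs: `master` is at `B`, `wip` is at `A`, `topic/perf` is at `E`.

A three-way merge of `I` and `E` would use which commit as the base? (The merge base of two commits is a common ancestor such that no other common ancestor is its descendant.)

Ancestors of I: {F, H, I, L, M}.
Ancestors of E: {E, H, K}.
Common ancestors: {H}.
The only common ancestor is H, so it is the merge base.

H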